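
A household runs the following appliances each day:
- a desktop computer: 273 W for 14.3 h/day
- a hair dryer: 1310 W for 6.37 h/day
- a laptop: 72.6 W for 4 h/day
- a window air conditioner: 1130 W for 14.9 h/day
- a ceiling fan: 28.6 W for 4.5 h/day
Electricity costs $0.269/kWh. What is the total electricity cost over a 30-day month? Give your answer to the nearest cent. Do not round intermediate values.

$238.10

desktop computer: 273 W × 14.3 h × 30 d = 117,117 Wh = 117.1 kWh
hair dryer: 1310 W × 6.37 h × 30 d = 250,341 Wh = 250.3 kWh
laptop: 72.6 W × 4 h × 30 d = 8,712 Wh = 8.712 kWh
window air conditioner: 1130 W × 14.9 h × 30 d = 505,110 Wh = 505.1 kWh
ceiling fan: 28.6 W × 4.5 h × 30 d = 3,861 Wh = 3.861 kWh
Total energy = 117.1 + 250.3 + 8.712 + 505.1 + 3.861 = 885.1 kWh
Cost = 885.1 kWh × $0.269 = $238.10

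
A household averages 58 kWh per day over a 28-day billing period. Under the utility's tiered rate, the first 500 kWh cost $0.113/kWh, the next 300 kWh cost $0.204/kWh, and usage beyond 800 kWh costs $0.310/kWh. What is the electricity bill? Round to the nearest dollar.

$373

Usage = 58 kWh/day × 28 days = 1624 kWh
First 500 kWh × $0.113 = $56.50
Next 300 kWh × $0.204 = $61.20
Remaining 824 kWh × $0.310 = $255.44
Total = $373.14 ≈ $373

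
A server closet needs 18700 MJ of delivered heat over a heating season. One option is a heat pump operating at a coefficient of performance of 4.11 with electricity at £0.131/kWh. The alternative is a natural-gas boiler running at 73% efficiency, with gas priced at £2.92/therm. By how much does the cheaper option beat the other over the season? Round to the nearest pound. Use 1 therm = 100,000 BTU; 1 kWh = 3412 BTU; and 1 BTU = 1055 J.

£543

Heat load = 18700 MJ = 18,700,000,000 J / 1055 = 17,725,118 BTU
Gas: input = 17,725,118 / 0.73 = 24,280,984 BTU = 242.8 therm → 242.8 × £2.92 = £709.00
Heat pump: 17,725,118 BTU / 3412 = 5,195 kWh heat; / 4.11 = 1,264 kWh in → × £0.131 = £165.58
Difference = |£709.00 − £165.58| = £543.42 ≈ £543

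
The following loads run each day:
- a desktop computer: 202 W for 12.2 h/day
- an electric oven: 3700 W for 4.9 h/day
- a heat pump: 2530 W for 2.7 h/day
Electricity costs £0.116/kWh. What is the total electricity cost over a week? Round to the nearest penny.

£22.27

desktop computer: 202 W × 12.2 h × 7 d = 17,251 Wh = 17.25 kWh
electric oven: 3700 W × 4.9 h × 7 d = 126,910 Wh = 126.9 kWh
heat pump: 2530 W × 2.7 h × 7 d = 47,817 Wh = 47.82 kWh
Total energy = 17.25 + 126.9 + 47.82 = 192 kWh
Cost = 192 kWh × £0.116 = £22.27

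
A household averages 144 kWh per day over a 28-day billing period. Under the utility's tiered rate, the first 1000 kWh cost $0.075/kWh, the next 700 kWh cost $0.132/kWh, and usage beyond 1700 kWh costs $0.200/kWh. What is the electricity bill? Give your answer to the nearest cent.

$633.80

Usage = 144 kWh/day × 28 days = 4032 kWh
First 1000 kWh × $0.075 = $75.00
Next 700 kWh × $0.132 = $92.40
Remaining 2332 kWh × $0.200 = $466.40
Total = $633.80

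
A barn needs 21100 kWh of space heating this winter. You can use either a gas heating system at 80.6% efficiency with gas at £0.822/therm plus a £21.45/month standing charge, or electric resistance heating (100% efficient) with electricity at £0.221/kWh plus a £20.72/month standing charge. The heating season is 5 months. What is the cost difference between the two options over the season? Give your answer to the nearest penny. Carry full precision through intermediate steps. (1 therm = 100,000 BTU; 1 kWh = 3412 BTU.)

Heat load = 21100 kWh × 3412 = 71,993,200 BTU
Gas: input = 71,993,200 / 0.806 = 89,321,588 BTU = 893.2 therm → 893.2 × £0.822 = £734.22; + 5 × £21.45 standing = £841.47
Electric: 71,993,200 BTU / 3412 = 21,100 kWh → × £0.221 = £4,663.10; + 5 × £20.72 standing = £4,766.70
Difference = |£841.47 − £4,766.70| = £3,925.23

£3925.23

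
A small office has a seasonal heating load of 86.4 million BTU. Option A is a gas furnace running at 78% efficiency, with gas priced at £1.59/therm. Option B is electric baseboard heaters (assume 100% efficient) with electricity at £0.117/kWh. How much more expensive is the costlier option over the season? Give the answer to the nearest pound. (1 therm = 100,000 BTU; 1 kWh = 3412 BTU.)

Heat load = 86.4 × 10⁶ BTU = 86,400,000 BTU
Gas: input = 86,400,000 / 0.78 = 110,769,231 BTU = 1,108 therm → 1,108 × £1.59 = £1,761.23
Electric: 86,400,000 BTU / 3412 = 25,320 kWh → × £0.117 = £2,962.72
Difference = |£1,761.23 − £2,962.72| = £1,201.49 ≈ £1201

£1201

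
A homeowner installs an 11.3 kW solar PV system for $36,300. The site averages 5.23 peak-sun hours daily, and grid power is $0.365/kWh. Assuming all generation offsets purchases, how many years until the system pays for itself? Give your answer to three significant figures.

Daily generation = 11.3 kW × 5.23 h = 59.1 kWh
Annual generation = 59.1 × 365 = 21571 kWh
Annual savings = 21571 × $0.365 = $7,873.46
Payback = $36,300 / $7,873.46 = 4.61 years

4.61 years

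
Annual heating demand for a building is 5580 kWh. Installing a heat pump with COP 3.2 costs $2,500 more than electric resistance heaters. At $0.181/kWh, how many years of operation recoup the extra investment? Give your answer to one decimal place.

3.6 years

Resistance: 5580 kWh × $0.181 = $1,009.98/yr
Heat pump: 5580 / 3.2 = 1744 kWh in → × $0.181 = $315.62/yr
Annual savings = $694.36
Payback = $2,500 / $694.36 = 3.6 years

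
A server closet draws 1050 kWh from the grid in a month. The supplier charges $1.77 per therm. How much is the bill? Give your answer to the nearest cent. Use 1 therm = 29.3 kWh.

1050 kWh × (0.03413 therm/kWh) = 35.84 therm
Cost = 35.84 therm × $1.77/therm = $63.43

$63.43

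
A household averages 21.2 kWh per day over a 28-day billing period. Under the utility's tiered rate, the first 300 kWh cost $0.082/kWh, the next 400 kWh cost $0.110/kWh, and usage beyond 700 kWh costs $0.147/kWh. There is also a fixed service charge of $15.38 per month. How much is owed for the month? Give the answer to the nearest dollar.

Usage = 21.2 kWh/day × 28 days = 593.6 kWh
First 300 kWh × $0.082 = $24.60
Next 293.6 kWh × $0.110 = $32.30
Remaining tier: 0 kWh (not reached)
Energy charge = $56.90; + service $15.38 = $72.28 ≈ $72

$72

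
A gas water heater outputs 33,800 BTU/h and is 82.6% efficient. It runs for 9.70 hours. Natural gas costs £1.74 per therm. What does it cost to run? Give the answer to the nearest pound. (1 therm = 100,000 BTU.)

Heat delivered = 33,800 BTU/h × 9.70 h = 327,860 BTU
Gas input = 327,860 / 0.826 = 396,925 BTU
= 396,925 / 100,000 = 3.969 therm
Cost = 3.969 × £1.74/therm = £6.91 ≈ £7

£7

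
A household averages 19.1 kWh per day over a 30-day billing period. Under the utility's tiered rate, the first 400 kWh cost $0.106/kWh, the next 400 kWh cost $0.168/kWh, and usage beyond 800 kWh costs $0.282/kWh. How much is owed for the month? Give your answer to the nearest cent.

$71.46

Usage = 19.1 kWh/day × 30 days = 573 kWh
First 400 kWh × $0.106 = $42.40
Next 173 kWh × $0.168 = $29.06
Remaining tier: 0 kWh (not reached)
Total = $71.46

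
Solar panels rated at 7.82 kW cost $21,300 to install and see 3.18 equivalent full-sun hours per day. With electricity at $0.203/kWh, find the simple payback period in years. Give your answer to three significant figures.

Daily generation = 7.82 kW × 3.18 h = 24.87 kWh
Annual generation = 24.87 × 365 = 9076.7 kWh
Annual savings = 9076.7 × $0.203 = $1,842.56
Payback = $21,300 / $1,842.56 = 11.6 years

11.6 years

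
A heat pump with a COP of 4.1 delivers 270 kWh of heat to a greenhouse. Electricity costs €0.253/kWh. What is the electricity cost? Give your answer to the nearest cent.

Electrical input = 270 kWh / 4.1 = 65.85 kWh
Cost = 65.85 × €0.253/kWh = €16.66

€16.66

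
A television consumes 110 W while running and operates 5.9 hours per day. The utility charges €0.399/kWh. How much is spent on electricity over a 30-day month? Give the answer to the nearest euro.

€8

Energy = 110 W × 5.9 h/day × 30 days = 19,470 Wh = 19.47 kWh
Cost = 19.47 kWh × €0.399/kWh = €7.77 ≈ €8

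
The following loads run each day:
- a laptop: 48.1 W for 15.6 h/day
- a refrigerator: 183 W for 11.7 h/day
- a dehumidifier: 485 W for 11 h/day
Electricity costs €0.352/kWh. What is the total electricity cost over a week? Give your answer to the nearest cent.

€20.27

laptop: 48.1 W × 15.6 h × 7 d = 5,253 Wh = 5.253 kWh
refrigerator: 183 W × 11.7 h × 7 d = 14,988 Wh = 14.99 kWh
dehumidifier: 485 W × 11 h × 7 d = 37,345 Wh = 37.34 kWh
Total energy = 5.253 + 14.99 + 37.34 = 57.59 kWh
Cost = 57.59 kWh × €0.352 = €20.27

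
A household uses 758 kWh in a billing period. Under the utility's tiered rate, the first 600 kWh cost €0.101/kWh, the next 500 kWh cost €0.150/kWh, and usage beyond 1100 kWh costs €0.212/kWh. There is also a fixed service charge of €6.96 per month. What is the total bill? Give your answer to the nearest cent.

€91.26

First 600 kWh × €0.101 = €60.60
Next 158 kWh × €0.150 = €23.70
Remaining tier: 0 kWh (not reached)
Energy charge = €84.30; + service €6.96 = €91.26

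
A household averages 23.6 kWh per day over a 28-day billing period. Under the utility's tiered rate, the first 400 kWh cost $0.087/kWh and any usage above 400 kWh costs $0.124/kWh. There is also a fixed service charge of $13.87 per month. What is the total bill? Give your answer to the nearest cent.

$81.01

Usage = 23.6 kWh/day × 28 days = 660.8 kWh
First 400 kWh × $0.087 = $34.80
Remaining 260.8 kWh × $0.124 = $32.34
Energy charge = $67.14; + service $13.87 = $81.01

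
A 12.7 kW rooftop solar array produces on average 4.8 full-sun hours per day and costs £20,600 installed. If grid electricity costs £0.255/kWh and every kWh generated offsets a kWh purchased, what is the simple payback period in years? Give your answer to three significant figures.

Daily generation = 12.7 kW × 4.8 h = 60.96 kWh
Annual generation = 60.96 × 365 = 22250 kWh
Annual savings = 22250 × £0.255 = £5,673.85
Payback = £20,600 / £5,673.85 = 3.63 years

3.63 years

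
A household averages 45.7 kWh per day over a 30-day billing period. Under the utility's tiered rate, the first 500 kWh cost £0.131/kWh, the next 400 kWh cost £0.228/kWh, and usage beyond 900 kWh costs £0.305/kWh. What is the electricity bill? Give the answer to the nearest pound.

Usage = 45.7 kWh/day × 30 days = 1371 kWh
First 500 kWh × £0.131 = £65.50
Next 400 kWh × £0.228 = £91.20
Remaining 471 kWh × £0.305 = £143.66
Total = £300.36 ≈ £300

£300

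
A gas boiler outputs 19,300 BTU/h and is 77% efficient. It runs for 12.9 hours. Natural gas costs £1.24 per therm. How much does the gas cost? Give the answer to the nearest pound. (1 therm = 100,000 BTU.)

Heat delivered = 19,300 BTU/h × 12.9 h = 248,970 BTU
Gas input = 248,970 / 0.77 = 323,338 BTU
= 323,338 / 100,000 = 3.233 therm
Cost = 3.233 × £1.24/therm = £4.01 ≈ £4

£4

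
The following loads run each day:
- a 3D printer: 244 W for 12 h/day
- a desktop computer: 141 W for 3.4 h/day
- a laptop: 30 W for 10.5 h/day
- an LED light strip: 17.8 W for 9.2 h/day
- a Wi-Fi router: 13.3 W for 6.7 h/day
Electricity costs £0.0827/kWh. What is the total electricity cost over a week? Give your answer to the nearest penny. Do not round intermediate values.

£2.30

3D printer: 244 W × 12 h × 7 d = 20,496 Wh = 20.5 kWh
desktop computer: 141 W × 3.4 h × 7 d = 3,356 Wh = 3.356 kWh
laptop: 30 W × 10.5 h × 7 d = 2,205 Wh = 2.205 kWh
LED light strip: 17.8 W × 9.2 h × 7 d = 1,146 Wh = 1.146 kWh
Wi-Fi router: 13.3 W × 6.7 h × 7 d = 624 Wh = 0.6238 kWh
Total energy = 20.5 + 3.356 + 2.205 + 1.146 + 0.6238 = 27.83 kWh
Cost = 27.83 kWh × £0.0827 = £2.30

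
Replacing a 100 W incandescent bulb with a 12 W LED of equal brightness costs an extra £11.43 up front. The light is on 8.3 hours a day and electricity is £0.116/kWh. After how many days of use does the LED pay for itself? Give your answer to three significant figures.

Power saved = 100 − 12 = 88 W
Daily energy saved = 88 W × 8.3 h = 730.4 Wh = 0.7304 kWh
Daily savings = 0.7304 × £0.116 = £0.0847
Payback = £11.43 / £0.0847 per day = 134.9 days

135 days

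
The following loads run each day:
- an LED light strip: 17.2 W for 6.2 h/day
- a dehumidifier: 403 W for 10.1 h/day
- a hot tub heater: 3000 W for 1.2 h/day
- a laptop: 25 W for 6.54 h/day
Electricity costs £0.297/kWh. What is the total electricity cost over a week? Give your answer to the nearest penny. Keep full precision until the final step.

£16.51

LED light strip: 17.2 W × 6.2 h × 7 d = 746 Wh = 0.7465 kWh
dehumidifier: 403 W × 10.1 h × 7 d = 28,492 Wh = 28.49 kWh
hot tub heater: 3000 W × 1.2 h × 7 d = 25,200 Wh = 25.2 kWh
laptop: 25 W × 6.54 h × 7 d = 1,144 Wh = 1.145 kWh
Total energy = 0.7465 + 28.49 + 25.2 + 1.145 = 55.58 kWh
Cost = 55.58 kWh × £0.297 = £16.51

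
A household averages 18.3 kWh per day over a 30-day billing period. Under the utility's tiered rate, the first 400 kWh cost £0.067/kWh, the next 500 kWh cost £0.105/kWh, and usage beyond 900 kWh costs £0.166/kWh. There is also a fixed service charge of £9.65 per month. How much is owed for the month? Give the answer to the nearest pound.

£52

Usage = 18.3 kWh/day × 30 days = 549 kWh
First 400 kWh × £0.067 = £26.80
Next 149 kWh × £0.105 = £15.64
Remaining tier: 0 kWh (not reached)
Energy charge = £42.45; + service £9.65 = £52.09 ≈ £52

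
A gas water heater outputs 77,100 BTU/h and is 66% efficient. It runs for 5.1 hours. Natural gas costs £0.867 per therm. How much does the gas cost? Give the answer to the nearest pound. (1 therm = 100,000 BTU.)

£5

Heat delivered = 77,100 BTU/h × 5.1 h = 393,210 BTU
Gas input = 393,210 / 0.660 = 595,773 BTU
= 595,773 / 100,000 = 5.958 therm
Cost = 5.958 × £0.867/therm = £5.17 ≈ £5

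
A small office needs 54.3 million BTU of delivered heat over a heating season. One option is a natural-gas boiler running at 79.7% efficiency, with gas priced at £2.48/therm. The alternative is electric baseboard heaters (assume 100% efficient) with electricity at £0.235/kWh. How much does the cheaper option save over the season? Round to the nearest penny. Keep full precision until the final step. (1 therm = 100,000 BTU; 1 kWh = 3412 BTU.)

Heat load = 54.3 × 10⁶ BTU = 54,300,000 BTU
Gas: input = 54,300,000 / 0.797 = 68,130,489 BTU = 681.3 therm → 681.3 × £2.48 = £1,689.64
Electric: 54,300,000 BTU / 3412 = 15,910 kWh → × £0.235 = £3,739.89
Difference = |£1,689.64 − £3,739.89| = £2,050.25

£2050.25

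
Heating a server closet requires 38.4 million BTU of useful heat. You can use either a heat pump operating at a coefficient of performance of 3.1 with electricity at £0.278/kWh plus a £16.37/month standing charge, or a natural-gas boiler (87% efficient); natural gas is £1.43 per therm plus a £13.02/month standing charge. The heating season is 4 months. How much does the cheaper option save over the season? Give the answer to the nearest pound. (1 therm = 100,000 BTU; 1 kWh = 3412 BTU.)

£391

Heat load = 38.4 × 10⁶ BTU = 38,400,000 BTU
Gas: input = 38,400,000 / 0.87 = 44,137,931 BTU = 441.4 therm → 441.4 × £1.43 = £631.17; + 4 × £13.02 standing = £683.25
Heat pump: 38,400,000 BTU / 3412 = 11,250 kWh heat; / 3.1 = 3,630 kWh in → × £0.278 = £1,009.27; + 4 × £16.37 standing = £1,074.75
Difference = |£683.25 − £1,074.75| = £391.49 ≈ £391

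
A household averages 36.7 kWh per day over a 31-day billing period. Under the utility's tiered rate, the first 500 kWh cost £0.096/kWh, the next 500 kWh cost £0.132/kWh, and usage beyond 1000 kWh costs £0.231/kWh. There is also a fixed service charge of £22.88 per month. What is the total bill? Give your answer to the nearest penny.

£168.69

Usage = 36.7 kWh/day × 31 days = 1137.7 kWh
First 500 kWh × £0.096 = £48.00
Next 500 kWh × £0.132 = £66.00
Remaining 137.7 kWh × £0.231 = £31.81
Energy charge = £145.81; + service £22.88 = £168.69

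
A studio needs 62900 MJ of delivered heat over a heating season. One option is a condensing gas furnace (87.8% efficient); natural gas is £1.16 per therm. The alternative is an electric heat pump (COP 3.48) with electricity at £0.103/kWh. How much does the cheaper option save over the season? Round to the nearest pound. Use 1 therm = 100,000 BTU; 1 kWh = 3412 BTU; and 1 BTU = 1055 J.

£271

Heat load = 62900 MJ = 62,900,000,000 J / 1055 = 59,620,853 BTU
Gas: input = 59,620,853 / 0.878 = 67,905,300 BTU = 679.1 therm → 679.1 × £1.16 = £787.70
Heat pump: 59,620,853 BTU / 3412 = 17,470 kWh heat; / 3.48 = 5,021 kWh in → × £0.103 = £517.19
Difference = |£787.70 − £517.19| = £270.52 ≈ £271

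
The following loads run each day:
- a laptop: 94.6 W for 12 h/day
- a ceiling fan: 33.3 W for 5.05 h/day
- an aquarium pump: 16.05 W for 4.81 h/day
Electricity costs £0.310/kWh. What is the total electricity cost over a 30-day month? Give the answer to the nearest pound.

laptop: 94.6 W × 12 h × 30 d = 34,056 Wh = 34.06 kWh
ceiling fan: 33.3 W × 5.05 h × 30 d = 5,045 Wh = 5.045 kWh
aquarium pump: 16.05 W × 4.81 h × 30 d = 2,316 Wh = 2.316 kWh
Total energy = 34.06 + 5.045 + 2.316 = 41.42 kWh
Cost = 41.42 kWh × £0.310 = £12.84 ≈ £13

£13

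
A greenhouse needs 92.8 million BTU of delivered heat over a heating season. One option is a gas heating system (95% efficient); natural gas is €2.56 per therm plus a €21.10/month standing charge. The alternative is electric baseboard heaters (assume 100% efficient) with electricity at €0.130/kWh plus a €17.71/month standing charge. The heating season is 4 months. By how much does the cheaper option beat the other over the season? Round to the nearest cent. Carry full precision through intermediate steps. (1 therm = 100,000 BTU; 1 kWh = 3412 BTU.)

€1021.48

Heat load = 92.8 × 10⁶ BTU = 92,800,000 BTU
Gas: input = 92,800,000 / 0.95 = 97,684,211 BTU = 976.8 therm → 976.8 × €2.56 = €2,500.72; + 4 × €21.10 standing = €2,585.12
Electric: 92,800,000 BTU / 3412 = 27,200 kWh → × €0.130 = €3,535.76; + 4 × €17.71 standing = €3,606.60
Difference = |€2,585.12 − €3,606.60| = €1,021.48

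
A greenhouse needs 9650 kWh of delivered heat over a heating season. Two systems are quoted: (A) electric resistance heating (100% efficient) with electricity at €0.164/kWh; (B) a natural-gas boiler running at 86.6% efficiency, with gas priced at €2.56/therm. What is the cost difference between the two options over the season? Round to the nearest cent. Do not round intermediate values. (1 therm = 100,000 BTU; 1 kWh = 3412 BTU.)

€609.27

Heat load = 9650 kWh × 3412 = 32,925,800 BTU
Gas: input = 32,925,800 / 0.866 = 38,020,554 BTU = 380.2 therm → 380.2 × €2.56 = €973.33
Electric: 32,925,800 BTU / 3412 = 9,650 kWh → × €0.164 = €1,582.60
Difference = |€973.33 − €1,582.60| = €609.27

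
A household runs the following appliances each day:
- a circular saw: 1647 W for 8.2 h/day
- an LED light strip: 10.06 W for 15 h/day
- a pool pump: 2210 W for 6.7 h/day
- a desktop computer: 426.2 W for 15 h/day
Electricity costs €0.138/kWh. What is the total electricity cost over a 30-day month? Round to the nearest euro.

circular saw: 1647 W × 8.2 h × 30 d = 405,162 Wh = 405.2 kWh
LED light strip: 10.06 W × 15 h × 30 d = 4,527 Wh = 4.527 kWh
pool pump: 2210 W × 6.7 h × 30 d = 444,210 Wh = 444.2 kWh
desktop computer: 426.2 W × 15 h × 30 d = 191,790 Wh = 191.8 kWh
Total energy = 405.2 + 4.527 + 444.2 + 191.8 = 1,046 kWh
Cost = 1,046 kWh × €0.138 = €144.31 ≈ €144

€144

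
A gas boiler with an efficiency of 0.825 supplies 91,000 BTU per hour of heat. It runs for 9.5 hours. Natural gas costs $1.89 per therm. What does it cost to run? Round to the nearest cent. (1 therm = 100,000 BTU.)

Heat delivered = 91,000 BTU/h × 9.5 h = 864,500 BTU
Gas input = 864,500 / 0.825 = 1,047,879 BTU
= 1,047,879 / 100,000 = 10.48 therm
Cost = 10.48 × $1.89/therm = $19.80

$19.80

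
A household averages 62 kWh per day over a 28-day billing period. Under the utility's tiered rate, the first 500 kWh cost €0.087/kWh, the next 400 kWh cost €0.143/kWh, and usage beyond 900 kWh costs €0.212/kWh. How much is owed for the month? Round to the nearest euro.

€278

Usage = 62 kWh/day × 28 days = 1736 kWh
First 500 kWh × €0.087 = €43.50
Next 400 kWh × €0.143 = €57.20
Remaining 836 kWh × €0.212 = €177.23
Total = €277.93 ≈ €278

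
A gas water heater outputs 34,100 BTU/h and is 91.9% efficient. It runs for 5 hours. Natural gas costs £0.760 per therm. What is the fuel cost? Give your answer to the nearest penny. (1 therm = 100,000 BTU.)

£1.41

Heat delivered = 34,100 BTU/h × 5 h = 170,500 BTU
Gas input = 170,500 / 0.919 = 185,528 BTU
= 185,528 / 100,000 = 1.855 therm
Cost = 1.855 × £0.760/therm = £1.41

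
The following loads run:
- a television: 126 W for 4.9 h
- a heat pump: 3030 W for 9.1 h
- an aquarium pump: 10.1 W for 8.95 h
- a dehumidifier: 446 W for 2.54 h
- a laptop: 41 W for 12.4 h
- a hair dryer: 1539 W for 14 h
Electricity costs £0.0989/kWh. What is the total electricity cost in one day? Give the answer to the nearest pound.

television: 126 W × 4.9 h = 617 Wh = 0.6174 kWh
heat pump: 3030 W × 9.1 h = 27,573 Wh = 27.57 kWh
aquarium pump: 10.1 W × 8.95 h = 90 Wh = 0.09039 kWh
dehumidifier: 446 W × 2.54 h = 1,133 Wh = 1.133 kWh
laptop: 41 W × 12.4 h = 508 Wh = 0.5084 kWh
hair dryer: 1539 W × 14 h = 21,546 Wh = 21.55 kWh
Total energy = 0.6174 + 27.57 + 0.09039 + 1.133 + 0.5084 + 21.55 = 51.47 kWh
Cost = 51.47 kWh × £0.0989 = £5.09 ≈ £5

£5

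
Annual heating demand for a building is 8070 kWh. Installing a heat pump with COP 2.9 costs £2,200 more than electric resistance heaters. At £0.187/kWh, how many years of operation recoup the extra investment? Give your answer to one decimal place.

2.2 years

Resistance: 8070 kWh × £0.187 = £1,509.09/yr
Heat pump: 8070 / 2.9 = 2783 kWh in → × £0.187 = £520.38/yr
Annual savings = £988.71
Payback = £2,200 / £988.71 = 2.23 years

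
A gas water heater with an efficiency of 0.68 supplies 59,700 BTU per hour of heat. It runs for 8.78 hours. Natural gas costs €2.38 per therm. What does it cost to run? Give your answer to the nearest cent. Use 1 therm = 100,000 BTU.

Heat delivered = 59,700 BTU/h × 8.78 h = 524,166 BTU
Gas input = 524,166 / 0.68 = 770,832 BTU
= 770,832 / 100,000 = 7.708 therm
Cost = 7.708 × €2.38/therm = €18.35

€18.35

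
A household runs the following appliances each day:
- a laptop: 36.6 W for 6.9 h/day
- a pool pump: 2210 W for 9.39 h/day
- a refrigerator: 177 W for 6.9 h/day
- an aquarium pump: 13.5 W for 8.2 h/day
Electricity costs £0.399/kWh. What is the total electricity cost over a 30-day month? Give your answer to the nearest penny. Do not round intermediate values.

£267.37

laptop: 36.6 W × 6.9 h × 30 d = 7,576 Wh = 7.576 kWh
pool pump: 2210 W × 9.39 h × 30 d = 622,557 Wh = 622.6 kWh
refrigerator: 177 W × 6.9 h × 30 d = 36,639 Wh = 36.64 kWh
aquarium pump: 13.5 W × 8.2 h × 30 d = 3,321 Wh = 3.321 kWh
Total energy = 7.576 + 622.6 + 36.64 + 3.321 = 670.1 kWh
Cost = 670.1 kWh × £0.399 = £267.37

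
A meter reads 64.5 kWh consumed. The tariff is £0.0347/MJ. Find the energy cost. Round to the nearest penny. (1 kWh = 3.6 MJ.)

64.5 kWh × (3.6 MJ/kWh) = 232.2 MJ
Cost = 232.2 MJ × £0.0347/MJ = £8.06

£8.06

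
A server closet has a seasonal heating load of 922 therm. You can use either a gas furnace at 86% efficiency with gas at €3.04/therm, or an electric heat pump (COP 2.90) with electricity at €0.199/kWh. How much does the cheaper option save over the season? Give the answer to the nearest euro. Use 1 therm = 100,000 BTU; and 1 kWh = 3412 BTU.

Heat load = 922 therm × 100,000 = 92,200,000 BTU
Gas: input = 92,200,000 / 0.86 = 107,209,302 BTU = 1,072 therm → 1,072 × €3.04 = €3,259.16
Heat pump: 92,200,000 BTU / 3412 = 27,020 kWh heat; / 2.90 = 9,318 kWh in → × €0.199 = €1,854.29
Difference = |€3,259.16 − €1,854.29| = €1,404.88 ≈ €1405

€1405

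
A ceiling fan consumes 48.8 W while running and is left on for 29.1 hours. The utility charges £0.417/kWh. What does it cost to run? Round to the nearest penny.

Energy = 48.8 W × 29.1 h = 1,420 Wh = 1.42 kWh
Cost = 1.42 kWh × £0.417/kWh = £0.59

£0.59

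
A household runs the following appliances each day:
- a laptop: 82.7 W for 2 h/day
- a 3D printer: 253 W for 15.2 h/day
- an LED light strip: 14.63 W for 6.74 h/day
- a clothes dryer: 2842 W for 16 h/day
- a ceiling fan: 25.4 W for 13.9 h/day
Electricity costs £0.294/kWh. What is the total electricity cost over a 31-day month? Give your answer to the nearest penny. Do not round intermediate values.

laptop: 82.7 W × 2 h × 31 d = 5,127 Wh = 5.127 kWh
3D printer: 253 W × 15.2 h × 31 d = 119,214 Wh = 119.2 kWh
LED light strip: 14.63 W × 6.74 h × 31 d = 3,057 Wh = 3.057 kWh
clothes dryer: 2842 W × 16 h × 31 d = 1,409,632 Wh = 1,410 kWh
ceiling fan: 25.4 W × 13.9 h × 31 d = 10,945 Wh = 10.94 kWh
Total energy = 5.127 + 119.2 + 3.057 + 1,410 + 10.94 = 1,548 kWh
Cost = 1,548 kWh × £0.294 = £455.10

£455.10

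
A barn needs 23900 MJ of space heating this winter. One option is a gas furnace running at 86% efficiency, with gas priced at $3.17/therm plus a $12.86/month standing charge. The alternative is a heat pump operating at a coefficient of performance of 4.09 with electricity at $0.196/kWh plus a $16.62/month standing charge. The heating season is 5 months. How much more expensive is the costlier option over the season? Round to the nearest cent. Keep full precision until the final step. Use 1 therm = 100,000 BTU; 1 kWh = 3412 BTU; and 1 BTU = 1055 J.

Heat load = 23900 MJ = 23,900,000,000 J / 1055 = 22,654,028 BTU
Gas: input = 22,654,028 / 0.86 = 26,341,894 BTU = 263.4 therm → 263.4 × $3.17 = $835.04; + 5 × $12.86 standing = $899.34
Heat pump: 22,654,028 BTU / 3412 = 6,640 kWh heat; / 4.09 = 1,623 kWh in → × $0.196 = $318.18; + 5 × $16.62 standing = $401.28
Difference = |$899.34 − $401.28| = $498.06

$498.06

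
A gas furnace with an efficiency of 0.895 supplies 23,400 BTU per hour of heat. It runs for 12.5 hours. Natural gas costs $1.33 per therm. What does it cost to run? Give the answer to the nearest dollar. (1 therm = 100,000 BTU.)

$4

Heat delivered = 23,400 BTU/h × 12.5 h = 292,500 BTU
Gas input = 292,500 / 0.895 = 326,816 BTU
= 326,816 / 100,000 = 3.268 therm
Cost = 3.268 × $1.33/therm = $4.35 ≈ $4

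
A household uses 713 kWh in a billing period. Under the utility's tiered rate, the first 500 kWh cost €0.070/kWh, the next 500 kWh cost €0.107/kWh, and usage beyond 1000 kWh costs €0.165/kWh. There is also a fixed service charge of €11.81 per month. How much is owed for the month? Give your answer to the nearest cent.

First 500 kWh × €0.070 = €35.00
Next 213 kWh × €0.107 = €22.79
Remaining tier: 0 kWh (not reached)
Energy charge = €57.79; + service €11.81 = €69.60

€69.60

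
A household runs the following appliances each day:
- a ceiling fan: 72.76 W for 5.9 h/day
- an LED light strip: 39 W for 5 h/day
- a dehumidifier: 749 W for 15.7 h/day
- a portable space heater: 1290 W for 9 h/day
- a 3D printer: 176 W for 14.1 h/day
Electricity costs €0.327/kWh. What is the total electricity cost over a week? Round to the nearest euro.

ceiling fan: 72.76 W × 5.9 h × 7 d = 3,005 Wh = 3.005 kWh
LED light strip: 39 W × 5 h × 7 d = 1,365 Wh = 1.365 kWh
dehumidifier: 749 W × 15.7 h × 7 d = 82,315 Wh = 82.32 kWh
portable space heater: 1290 W × 9 h × 7 d = 81,270 Wh = 81.27 kWh
3D printer: 176 W × 14.1 h × 7 d = 17,371 Wh = 17.37 kWh
Total energy = 3.005 + 1.365 + 82.32 + 81.27 + 17.37 = 185.3 kWh
Cost = 185.3 kWh × €0.327 = €60.60 ≈ €61

€61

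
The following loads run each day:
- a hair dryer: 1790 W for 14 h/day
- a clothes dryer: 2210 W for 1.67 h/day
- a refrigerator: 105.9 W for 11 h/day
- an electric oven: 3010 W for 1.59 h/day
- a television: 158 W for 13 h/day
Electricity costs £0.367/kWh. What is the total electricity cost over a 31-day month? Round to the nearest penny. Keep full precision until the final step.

hair dryer: 1790 W × 14 h × 31 d = 776,860 Wh = 776.9 kWh
clothes dryer: 2210 W × 1.67 h × 31 d = 114,412 Wh = 114.4 kWh
refrigerator: 105.9 W × 11 h × 31 d = 36,112 Wh = 36.11 kWh
electric oven: 3010 W × 1.59 h × 31 d = 148,363 Wh = 148.4 kWh
television: 158 W × 13 h × 31 d = 63,674 Wh = 63.67 kWh
Total energy = 776.9 + 114.4 + 36.11 + 148.4 + 63.67 = 1,139 kWh
Cost = 1,139 kWh × £0.367 = £418.17

£418.17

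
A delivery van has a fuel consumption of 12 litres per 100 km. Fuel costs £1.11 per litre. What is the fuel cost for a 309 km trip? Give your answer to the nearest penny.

Fuel = 12 L/100 km × 309 km / 100 = 37.08 L
Cost = 37.08 L × £1.11/L = £41.16

£41.16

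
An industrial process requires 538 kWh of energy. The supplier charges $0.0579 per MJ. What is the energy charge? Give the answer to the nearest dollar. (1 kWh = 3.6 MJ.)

$112

538 kWh × (3.6 MJ/kWh) = 1,937 MJ
Cost = 1,937 MJ × $0.0579/MJ = $112.14 ≈ $112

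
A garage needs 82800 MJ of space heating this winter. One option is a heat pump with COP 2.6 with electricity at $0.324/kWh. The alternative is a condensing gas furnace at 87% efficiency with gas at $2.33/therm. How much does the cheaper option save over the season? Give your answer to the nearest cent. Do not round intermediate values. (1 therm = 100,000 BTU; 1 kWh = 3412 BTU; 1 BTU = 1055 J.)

$764.51

Heat load = 82800 MJ = 82,800,000,000 J / 1055 = 78,483,412 BTU
Gas: input = 78,483,412 / 0.870 = 90,210,819 BTU = 902.1 therm → 902.1 × $2.33 = $2,101.91
Heat pump: 78,483,412 BTU / 3412 = 23,000 kWh heat; / 2.6 = 8,847 kWh in → × $0.324 = $2,866.42
Difference = |$2,101.91 − $2,866.42| = $764.51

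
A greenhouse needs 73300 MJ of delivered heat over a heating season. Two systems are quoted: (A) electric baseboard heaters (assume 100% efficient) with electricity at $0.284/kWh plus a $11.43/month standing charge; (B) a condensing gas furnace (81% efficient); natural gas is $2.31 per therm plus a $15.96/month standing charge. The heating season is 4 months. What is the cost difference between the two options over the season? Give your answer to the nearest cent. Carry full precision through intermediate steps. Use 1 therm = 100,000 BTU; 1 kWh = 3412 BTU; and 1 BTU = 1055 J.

$3783.55

Heat load = 73300 MJ = 73,300,000,000 J / 1055 = 69,478,673 BTU
Gas: input = 69,478,673 / 0.810 = 85,776,139 BTU = 857.8 therm → 857.8 × $2.31 = $1,981.43; + 4 × $15.96 standing = $2,045.27
Electric: 69,478,673 BTU / 3412 = 20,360 kWh → × $0.284 = $5,783.10; + 4 × $11.43 standing = $5,828.82
Difference = |$2,045.27 − $5,828.82| = $3,783.55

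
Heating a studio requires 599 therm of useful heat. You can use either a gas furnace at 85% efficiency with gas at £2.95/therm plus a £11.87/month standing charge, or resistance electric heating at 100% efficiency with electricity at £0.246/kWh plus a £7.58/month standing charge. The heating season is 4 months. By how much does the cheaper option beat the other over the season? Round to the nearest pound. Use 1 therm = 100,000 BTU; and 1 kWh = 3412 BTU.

£2223

Heat load = 599 therm × 100,000 = 59,900,000 BTU
Gas: input = 59,900,000 / 0.85 = 70,470,588 BTU = 704.7 therm → 704.7 × £2.95 = £2,078.88; + 4 × £11.87 standing = £2,126.36
Electric: 59,900,000 BTU / 3412 = 17,560 kWh → × £0.246 = £4,318.70; + 4 × £7.58 standing = £4,349.02
Difference = |£2,126.36 − £4,349.02| = £2,222.66 ≈ £2223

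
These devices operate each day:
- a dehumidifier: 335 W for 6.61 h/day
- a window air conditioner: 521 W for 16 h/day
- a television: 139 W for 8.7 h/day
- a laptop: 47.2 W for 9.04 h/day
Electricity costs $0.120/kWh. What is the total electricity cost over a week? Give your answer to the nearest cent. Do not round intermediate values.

dehumidifier: 335 W × 6.61 h × 7 d = 15,500 Wh = 15.5 kWh
window air conditioner: 521 W × 16 h × 7 d = 58,352 Wh = 58.35 kWh
television: 139 W × 8.7 h × 7 d = 8,465 Wh = 8.465 kWh
laptop: 47.2 W × 9.04 h × 7 d = 2,987 Wh = 2.987 kWh
Total energy = 15.5 + 58.35 + 8.465 + 2.987 = 85.3 kWh
Cost = 85.3 kWh × $0.120 = $10.24

$10.24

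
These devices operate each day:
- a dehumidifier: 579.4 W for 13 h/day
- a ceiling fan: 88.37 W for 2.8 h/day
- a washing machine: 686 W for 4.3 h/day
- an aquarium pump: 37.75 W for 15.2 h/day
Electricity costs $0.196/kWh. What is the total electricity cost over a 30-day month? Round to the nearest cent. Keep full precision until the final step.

dehumidifier: 579.4 W × 13 h × 30 d = 225,966 Wh = 226 kWh
ceiling fan: 88.37 W × 2.8 h × 30 d = 7,423 Wh = 7.423 kWh
washing machine: 686 W × 4.3 h × 30 d = 88,494 Wh = 88.49 kWh
aquarium pump: 37.75 W × 15.2 h × 30 d = 17,214 Wh = 17.21 kWh
Total energy = 226 + 7.423 + 88.49 + 17.21 = 339.1 kWh
Cost = 339.1 kWh × $0.196 = $66.46

$66.46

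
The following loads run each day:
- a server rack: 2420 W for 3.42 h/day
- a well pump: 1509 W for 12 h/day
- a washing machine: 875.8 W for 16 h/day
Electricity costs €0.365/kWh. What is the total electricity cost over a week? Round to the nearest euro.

server rack: 2420 W × 3.42 h × 7 d = 57,935 Wh = 57.93 kWh
well pump: 1509 W × 12 h × 7 d = 126,756 Wh = 126.8 kWh
washing machine: 875.8 W × 16 h × 7 d = 98,090 Wh = 98.09 kWh
Total energy = 57.93 + 126.8 + 98.09 = 282.8 kWh
Cost = 282.8 kWh × €0.365 = €103.21 ≈ €103

€103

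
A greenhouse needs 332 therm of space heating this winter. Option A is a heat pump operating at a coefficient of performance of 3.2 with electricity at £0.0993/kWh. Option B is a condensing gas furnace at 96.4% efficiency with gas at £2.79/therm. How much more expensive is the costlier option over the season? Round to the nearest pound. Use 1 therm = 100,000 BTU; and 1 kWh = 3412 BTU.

£659

Heat load = 332 therm × 100,000 = 33,200,000 BTU
Gas: input = 33,200,000 / 0.964 = 34,439,834 BTU = 344.4 therm → 344.4 × £2.79 = £960.87
Heat pump: 33,200,000 BTU / 3412 = 9,730 kWh heat; / 3.2 = 3,041 kWh in → × £0.0993 = £301.95
Difference = |£960.87 − £301.95| = £658.93 ≈ £659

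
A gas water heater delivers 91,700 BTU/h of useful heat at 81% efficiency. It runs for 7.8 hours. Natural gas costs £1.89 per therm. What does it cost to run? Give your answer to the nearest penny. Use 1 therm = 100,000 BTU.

Heat delivered = 91,700 BTU/h × 7.8 h = 715,260 BTU
Gas input = 715,260 / 0.810 = 883,037 BTU
= 883,037 / 100,000 = 8.83 therm
Cost = 8.83 × £1.89/therm = £16.69

£16.69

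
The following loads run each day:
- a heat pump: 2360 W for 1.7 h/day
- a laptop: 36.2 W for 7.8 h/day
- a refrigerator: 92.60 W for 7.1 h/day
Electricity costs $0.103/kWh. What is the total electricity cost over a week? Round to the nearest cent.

heat pump: 2360 W × 1.7 h × 7 d = 28,084 Wh = 28.08 kWh
laptop: 36.2 W × 7.8 h × 7 d = 1,977 Wh = 1.977 kWh
refrigerator: 92.60 W × 7.1 h × 7 d = 4,602 Wh = 4.602 kWh
Total energy = 28.08 + 1.977 + 4.602 = 34.66 kWh
Cost = 34.66 kWh × $0.103 = $3.57

$3.57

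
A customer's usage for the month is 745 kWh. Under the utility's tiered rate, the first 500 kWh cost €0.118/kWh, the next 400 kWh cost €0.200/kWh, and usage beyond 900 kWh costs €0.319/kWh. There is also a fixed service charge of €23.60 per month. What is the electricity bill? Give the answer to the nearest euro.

€132

First 500 kWh × €0.118 = €59.00
Next 245 kWh × €0.200 = €49.00
Remaining tier: 0 kWh (not reached)
Energy charge = €108.00; + service €23.60 = €131.60 ≈ €132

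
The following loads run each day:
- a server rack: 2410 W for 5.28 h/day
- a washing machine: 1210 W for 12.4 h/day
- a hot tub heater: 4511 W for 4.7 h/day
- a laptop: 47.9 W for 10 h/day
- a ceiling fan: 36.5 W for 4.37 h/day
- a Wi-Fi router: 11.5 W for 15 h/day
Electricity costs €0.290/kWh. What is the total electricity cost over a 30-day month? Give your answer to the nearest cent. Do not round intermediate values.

€432.75

server rack: 2410 W × 5.28 h × 30 d = 381,744 Wh = 381.7 kWh
washing machine: 1210 W × 12.4 h × 30 d = 450,120 Wh = 450.1 kWh
hot tub heater: 4511 W × 4.7 h × 30 d = 636,051 Wh = 636.1 kWh
laptop: 47.9 W × 10 h × 30 d = 14,370 Wh = 14.37 kWh
ceiling fan: 36.5 W × 4.37 h × 30 d = 4,785 Wh = 4.785 kWh
Wi-Fi router: 11.5 W × 15 h × 30 d = 5,175 Wh = 5.175 kWh
Total energy = 381.7 + 450.1 + 636.1 + 14.37 + 4.785 + 5.175 = 1,492 kWh
Cost = 1,492 kWh × €0.290 = €432.75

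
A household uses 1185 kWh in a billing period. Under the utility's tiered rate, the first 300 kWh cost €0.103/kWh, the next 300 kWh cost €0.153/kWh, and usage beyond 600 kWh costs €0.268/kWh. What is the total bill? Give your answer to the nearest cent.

First 300 kWh × €0.103 = €30.90
Next 300 kWh × €0.153 = €45.90
Remaining 585 kWh × €0.268 = €156.78
Total = €233.58

€233.58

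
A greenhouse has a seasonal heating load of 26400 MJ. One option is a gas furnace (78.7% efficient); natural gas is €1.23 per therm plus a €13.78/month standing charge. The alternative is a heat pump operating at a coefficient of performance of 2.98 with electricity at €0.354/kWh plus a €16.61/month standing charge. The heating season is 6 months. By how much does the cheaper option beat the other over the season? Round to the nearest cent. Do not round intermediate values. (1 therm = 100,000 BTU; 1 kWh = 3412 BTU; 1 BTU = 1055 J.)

€497.11

Heat load = 26400 MJ = 26,400,000,000 J / 1055 = 25,023,697 BTU
Gas: input = 25,023,697 / 0.787 = 31,796,311 BTU = 318 therm → 318 × €1.23 = €391.09; + 6 × €13.78 standing = €473.77
Heat pump: 25,023,697 BTU / 3412 = 7,334 kWh heat; / 2.98 = 2,461 kWh in → × €0.354 = €871.22; + 6 × €16.61 standing = €970.88
Difference = |€473.77 − €970.88| = €497.11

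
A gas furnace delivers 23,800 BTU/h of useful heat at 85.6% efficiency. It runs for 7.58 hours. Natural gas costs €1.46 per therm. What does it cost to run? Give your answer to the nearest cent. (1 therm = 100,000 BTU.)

Heat delivered = 23,800 BTU/h × 7.58 h = 180,404 BTU
Gas input = 180,404 / 0.856 = 210,752 BTU
= 210,752 / 100,000 = 2.108 therm
Cost = 2.108 × €1.46/therm = €3.08

€3.08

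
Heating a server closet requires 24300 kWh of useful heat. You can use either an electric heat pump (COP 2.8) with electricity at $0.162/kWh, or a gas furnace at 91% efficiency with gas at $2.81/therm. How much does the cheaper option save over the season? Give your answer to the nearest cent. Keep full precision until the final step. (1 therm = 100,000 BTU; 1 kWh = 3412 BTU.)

Heat load = 24300 kWh × 3412 = 82,911,600 BTU
Gas: input = 82,911,600 / 0.91 = 91,111,648 BTU = 911.1 therm → 911.1 × $2.81 = $2,560.24
Heat pump: 82,911,600 BTU / 3412 = 24,300 kWh heat; / 2.8 = 8,679 kWh in → × $0.162 = $1,405.93
Difference = |$2,560.24 − $1,405.93| = $1,154.31

$1154.31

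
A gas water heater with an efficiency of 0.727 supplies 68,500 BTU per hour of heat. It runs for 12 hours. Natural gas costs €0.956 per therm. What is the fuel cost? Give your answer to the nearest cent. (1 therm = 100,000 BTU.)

Heat delivered = 68,500 BTU/h × 12 h = 822,000 BTU
Gas input = 822,000 / 0.727 = 1,130,674 BTU
= 1,130,674 / 100,000 = 11.31 therm
Cost = 11.31 × €0.956/therm = €10.81

€10.81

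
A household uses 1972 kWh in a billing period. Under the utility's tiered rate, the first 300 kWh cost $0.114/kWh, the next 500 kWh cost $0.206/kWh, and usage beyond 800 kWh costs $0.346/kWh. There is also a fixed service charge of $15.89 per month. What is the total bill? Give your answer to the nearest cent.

First 300 kWh × $0.114 = $34.20
Next 500 kWh × $0.206 = $103.00
Remaining 1172 kWh × $0.346 = $405.51
Energy charge = $542.71; + service $15.89 = $558.60

$558.60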